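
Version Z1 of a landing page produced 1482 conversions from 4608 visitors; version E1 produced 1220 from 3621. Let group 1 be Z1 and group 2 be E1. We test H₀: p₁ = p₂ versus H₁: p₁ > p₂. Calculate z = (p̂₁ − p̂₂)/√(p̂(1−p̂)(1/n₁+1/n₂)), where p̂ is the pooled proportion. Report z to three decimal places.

z = -1.468

p̂₁ = 1482/4608 ≈ 0.32161, p̂₂ = 1220/3621 ≈ 0.33692.
Pooled p̂ = (1482+1220)/(4608+3621) = 2702/8229 = 0.32835.
SE = √(p̂(1−p̂)(1/n₁+1/n₂)) = √(0.32835·0.67165·0.000493181) = √(0.000108764) = 0.01043.
z = (0.32161 − 0.33692)/0.01043 = -0.01531/0.01043 = -1.468.
p-value = P(Z > -1.468) ≈ 0.9289.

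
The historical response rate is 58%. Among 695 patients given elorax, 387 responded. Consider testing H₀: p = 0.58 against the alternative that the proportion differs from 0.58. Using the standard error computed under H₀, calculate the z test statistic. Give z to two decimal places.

p̂ = 387/695 ≈ 0.5568.
Standard error under H₀: √(0.58×0.42/695) = 0.0187.
z = (0.5568 − 0.58)/0.0187 = -0.0232/0.0187 = -1.24.

z = -1.24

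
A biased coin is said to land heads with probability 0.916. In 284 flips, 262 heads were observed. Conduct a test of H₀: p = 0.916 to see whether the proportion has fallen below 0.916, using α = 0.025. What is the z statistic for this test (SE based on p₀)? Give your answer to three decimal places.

z = 0.397

p̂ = 262/284 ≈ 0.92254.
Under H₀, SE = √(0.916·0.084/284) = √(0.00027093) = 0.01646.
z = (0.92254 − 0.916)/0.01646 = 0.00654/0.01646 = 0.397.
p-value = P(Z < 0.397) ≈ 0.6543; since p > α = 0.025, fail to reject H₀.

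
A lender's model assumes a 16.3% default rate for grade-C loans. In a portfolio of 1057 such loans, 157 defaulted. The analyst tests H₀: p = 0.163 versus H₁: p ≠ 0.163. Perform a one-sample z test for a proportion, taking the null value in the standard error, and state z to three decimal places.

p̂ = 157/1057 = 0.148534.
Standard error under H₀: √(0.163×0.837/1057) = 0.011361.
z = (0.148534 − 0.163)/0.011361 = -0.014466/0.011361 = -1.273.

z = -1.273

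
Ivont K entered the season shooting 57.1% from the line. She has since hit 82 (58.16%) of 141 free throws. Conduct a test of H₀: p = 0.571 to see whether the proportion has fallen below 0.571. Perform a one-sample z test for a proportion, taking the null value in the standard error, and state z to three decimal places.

z = 0.253

p̂ = 82/141 = 0.58156.
SE = √(p₀(1−p₀)/n) = √(0.24496/141) = 0.04168.
z = (0.58156 − 0.571)/0.04168 = 0.01056/0.04168 = 0.253.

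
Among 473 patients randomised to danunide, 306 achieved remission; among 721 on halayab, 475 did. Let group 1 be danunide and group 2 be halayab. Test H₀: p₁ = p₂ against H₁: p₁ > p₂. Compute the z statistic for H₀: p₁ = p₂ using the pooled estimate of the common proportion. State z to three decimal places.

z = -0.422

p̂₁ = 306/473 ≈ 0.64693, p̂₂ = 475/721 ≈ 0.65881.
Pooled p̂ = (306+475)/(473+721) = 781/1194 = 0.65410.
SE = √(0.226252 × 0.00350113) = 0.02814.
z = (0.64693 − 0.65881)/0.02814 = -0.01188/0.02814 = -0.422.
p-value = P(Z > -0.422) ≈ 0.6634.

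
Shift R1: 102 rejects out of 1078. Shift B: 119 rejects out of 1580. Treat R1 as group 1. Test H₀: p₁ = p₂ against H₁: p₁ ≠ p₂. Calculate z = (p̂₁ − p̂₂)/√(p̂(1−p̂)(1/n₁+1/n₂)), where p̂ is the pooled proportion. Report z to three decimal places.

p̂₁ = 102/1078 ≈ 0.094620, p̂₂ = 119/1580 ≈ 0.075316.
Pooled p̂ = (102+119)/(1078+1580) = 221/2658 = 0.083145.
SE = √(0.0762321 × 0.00156056) = 0.010907.
z = (0.094620 − 0.075316)/0.010907 = 0.019304/0.010907 = 1.770.
p-value = 2·P(Z > 1.770) ≈ 0.0768.

z = 1.770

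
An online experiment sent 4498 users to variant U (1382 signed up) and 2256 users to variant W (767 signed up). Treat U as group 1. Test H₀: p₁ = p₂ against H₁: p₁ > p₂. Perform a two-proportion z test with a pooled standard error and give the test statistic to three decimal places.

z = -2.724

p̂₁ = 1382/4498 ≈ 0.307248, p̂₂ = 767/2256 ≈ 0.339982.
Pooled p̂ = (1382+767)/(4498+2256) = 2149/6754 = 0.318182.
SE = √(0.216942 × 0.000665583) = 0.012016.
z = (0.307248 − 0.339982)/0.012016 = -0.032734/0.012016 = -2.724.
p-value = P(Z > -2.724) ≈ 0.9968.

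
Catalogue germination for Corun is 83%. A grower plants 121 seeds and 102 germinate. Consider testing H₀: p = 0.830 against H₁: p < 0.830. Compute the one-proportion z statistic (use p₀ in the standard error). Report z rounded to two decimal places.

z = 0.38

p̂ = 102/121 = 0.8430.
Standard error under H₀: √(0.83×0.17/121) = 0.0341.
z = (0.8430 − 0.83)/0.0341 = 0.0130/0.0341 = 0.38.
p-value = P(Z < 0.380) ≈ 0.6480.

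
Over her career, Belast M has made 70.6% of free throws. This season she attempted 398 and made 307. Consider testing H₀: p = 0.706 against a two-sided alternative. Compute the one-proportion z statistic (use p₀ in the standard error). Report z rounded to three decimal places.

z = 2.862

p̂ = 307/398 = 0.77136.
Under H₀, SE = √(0.706·0.294/398) = √(0.000521518) = 0.02284.
z = (0.77136 − 0.706)/0.02284 = 0.06536/0.02284 = 2.862.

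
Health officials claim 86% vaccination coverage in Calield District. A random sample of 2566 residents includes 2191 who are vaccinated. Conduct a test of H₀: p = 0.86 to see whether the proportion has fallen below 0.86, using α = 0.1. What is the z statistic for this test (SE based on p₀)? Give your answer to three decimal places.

z = -0.897

p̂ = 2191/2566 = 0.853858.
Standard error under H₀: √(0.86×0.14/2566) = 0.006850.
z = (0.853858 − 0.86)/0.006850 = -0.006142/0.006850 = -0.897.
p-value = P(Z < -0.897) ≈ 0.1850; since p > α = 0.1, fail to reject H₀.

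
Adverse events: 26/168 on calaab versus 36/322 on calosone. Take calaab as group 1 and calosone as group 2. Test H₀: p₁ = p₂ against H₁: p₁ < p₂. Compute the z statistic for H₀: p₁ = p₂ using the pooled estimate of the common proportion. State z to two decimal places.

p̂₁ = 26/168 = 0.1548, p̂₂ = 36/322 = 0.1118.
Pooled p̂ = (26+36)/(168+322) = 62/490 = 0.1265.
SE = √(p̂(1−p̂)(1/n₁+1/n₂)) = √(0.1265·0.8735·0.00905797) = √(0.00100109) = 0.0316.
z = (0.1548 − 0.1118)/0.0316 = 0.0430/0.0316 = 1.36.

z = 1.36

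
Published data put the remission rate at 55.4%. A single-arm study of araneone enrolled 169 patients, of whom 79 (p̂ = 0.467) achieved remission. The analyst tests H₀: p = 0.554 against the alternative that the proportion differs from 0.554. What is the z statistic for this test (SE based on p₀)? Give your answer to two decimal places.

p̂ = 79/169 = 0.4675.
Standard error under H₀: √(0.554×0.446/169) = 0.0382.
z = (0.4675 − 0.554)/0.0382 = -0.0865/0.0382 = -2.26.
p-value = 2·P(Z > 2.263) ≈ 0.0236.

z = -2.26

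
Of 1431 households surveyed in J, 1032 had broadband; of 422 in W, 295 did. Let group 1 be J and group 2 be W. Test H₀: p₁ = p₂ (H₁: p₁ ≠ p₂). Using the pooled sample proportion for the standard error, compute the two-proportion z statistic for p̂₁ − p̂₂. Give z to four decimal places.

p̂₁ = 1032/1431 ≈ 0.721174, p̂₂ = 295/422 ≈ 0.699052.
Pooled p̂ = (1032+295)/(1431+422) = 1327/1853 = 0.716136.
SE = √(0.203285 × 0.00306848) = 0.024976.
z = (0.721174 − 0.699052)/0.024976 = 0.022122/0.024976 = 0.8857.
p-value = 2·P(Z > 0.886) ≈ 0.3758.

z = 0.8857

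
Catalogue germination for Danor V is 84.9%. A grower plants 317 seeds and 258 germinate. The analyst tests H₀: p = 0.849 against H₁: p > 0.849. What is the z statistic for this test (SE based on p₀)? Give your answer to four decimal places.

p̂ = 258/317 ≈ 0.813880.
SE = √(p₀(1−p₀)/n) = √(0.1282/317) = 0.020110.
z = (0.813880 − 0.849)/0.020110 = -0.035120/0.020110 = -1.7464.
p-value = P(Z > -1.746) ≈ 0.9596.

z = -1.7464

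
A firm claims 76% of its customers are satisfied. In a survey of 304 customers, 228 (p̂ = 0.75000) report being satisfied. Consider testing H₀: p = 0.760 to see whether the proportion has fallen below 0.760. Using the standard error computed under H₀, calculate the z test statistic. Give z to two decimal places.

z = -0.41

p̂ = 228/304 ≈ 0.7500.
SE = √(p₀(1−p₀)/n) = √(0.1824/304) = 0.0245.
z = (0.7500 − 0.76)/0.0245 = -0.0100/0.0245 = -0.41.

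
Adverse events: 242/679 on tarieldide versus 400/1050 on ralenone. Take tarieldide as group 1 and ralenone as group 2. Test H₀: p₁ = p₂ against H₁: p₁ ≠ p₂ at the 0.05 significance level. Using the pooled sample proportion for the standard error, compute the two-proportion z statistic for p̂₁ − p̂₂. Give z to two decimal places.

z = -1.03

p̂₁ = 242/679 = 0.3564, p̂₂ = 400/1050 = 0.3810.
Pooled p̂ = (242+400)/(679+1050) = 642/1729 = 0.3713.
SE = √(0.23344 × 0.00242514) = 0.0238.
z = (0.3564 − 0.3810)/0.0238 = -0.0246/0.0238 = -1.03.
p-value = 2·P(Z > 1.032) ≈ 0.3022, so at α = 0.05 we fail to reject H₀.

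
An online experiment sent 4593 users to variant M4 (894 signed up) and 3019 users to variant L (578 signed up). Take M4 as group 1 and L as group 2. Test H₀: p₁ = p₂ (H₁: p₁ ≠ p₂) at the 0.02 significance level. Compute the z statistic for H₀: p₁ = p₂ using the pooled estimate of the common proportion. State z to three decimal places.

z = 0.345

p̂₁ = 894/4593 ≈ 0.19464, p̂₂ = 578/3019 ≈ 0.19145.
Pooled p̂ = (894+578)/(4593+3019) = 1472/7612 = 0.19338.
SE = √(0.155983 × 0.000548958) = 0.00925.
z = (0.19464 − 0.19145)/0.00925 = 0.00319/0.00925 = 0.345.
p-value = 2·P(Z > 0.345) ≈ 0.7303, so at α = 0.02 we fail to reject H₀.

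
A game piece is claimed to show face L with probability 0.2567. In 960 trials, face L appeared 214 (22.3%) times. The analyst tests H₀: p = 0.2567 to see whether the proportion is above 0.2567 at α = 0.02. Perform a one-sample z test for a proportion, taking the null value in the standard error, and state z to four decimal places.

z = -2.3963

p̂ = 214/960 = 0.222917.
Under H₀, SE = √(0.2567·0.7433/960) = √(0.000198755) = 0.014098.
z = (0.222917 − 0.2567)/0.014098 = -0.033783/0.014098 = -2.3963.
p-value = P(Z > -2.396) ≈ 0.9917. With α = 0.02, fail to reject H₀.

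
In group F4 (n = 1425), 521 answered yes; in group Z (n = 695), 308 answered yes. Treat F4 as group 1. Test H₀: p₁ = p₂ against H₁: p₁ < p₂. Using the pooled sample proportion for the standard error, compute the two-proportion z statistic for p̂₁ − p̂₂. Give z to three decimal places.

p̂₁ = 521/1425 ≈ 0.36561, p̂₂ = 308/695 ≈ 0.44317.
Pooled p̂ = (521+308)/(1425+695) = 829/2120 = 0.39104.
SE = √(p̂(1−p̂)(1/n₁+1/n₂)) = √(0.39104·0.60896·0.0021406) = √(0.000509736) = 0.02258.
z = (0.36561 − 0.44317)/0.02258 = -0.07756/0.02258 = -3.435.

z = -3.435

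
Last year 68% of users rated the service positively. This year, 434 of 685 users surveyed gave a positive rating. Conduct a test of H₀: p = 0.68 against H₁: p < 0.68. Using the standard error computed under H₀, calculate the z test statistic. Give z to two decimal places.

z = -2.60

p̂ = 434/685 = 0.63358.
Under H₀, SE = √(0.68·0.32/685) = √(0.000317664) = 0.01782.
z = (0.63358 − 0.68)/0.01782 = -0.04642/0.01782 = -2.60.
p-value = P(Z < -2.605) ≈ 0.0046.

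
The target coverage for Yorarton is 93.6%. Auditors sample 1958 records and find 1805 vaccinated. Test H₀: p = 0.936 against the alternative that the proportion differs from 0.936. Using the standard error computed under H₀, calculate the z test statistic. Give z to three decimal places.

z = -2.557

p̂ = 1805/1958 = 0.92186.
Standard error under H₀: √(0.936×0.064/1958) = 0.00553.
z = (0.92186 − 0.936)/0.00553 = -0.01414/0.00553 = -2.557.
Two-sided p-value ≈ 2·Φ(−2.557) = 0.0106.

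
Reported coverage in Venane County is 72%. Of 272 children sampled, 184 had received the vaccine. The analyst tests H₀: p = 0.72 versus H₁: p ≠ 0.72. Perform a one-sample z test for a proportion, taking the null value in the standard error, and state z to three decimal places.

z = -1.599

p̂ = 184/272 = 0.67647.
Under H₀, SE = √(0.72·0.28/272) = √(0.000741176) = 0.02722.
z = (0.67647 − 0.72)/0.02722 = -0.04353/0.02722 = -1.599.
Two-sided p-value ≈ 2·Φ(−1.599) = 0.1098.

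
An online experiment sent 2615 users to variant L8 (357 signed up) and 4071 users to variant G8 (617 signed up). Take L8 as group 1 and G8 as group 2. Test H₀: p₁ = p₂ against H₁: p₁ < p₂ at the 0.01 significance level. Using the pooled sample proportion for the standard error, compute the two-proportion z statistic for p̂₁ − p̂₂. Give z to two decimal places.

z = -1.70

p̂₁ = 357/2615 = 0.13652, p̂₂ = 617/4071 = 0.15156.
Pooled p̂ = (357+617)/(2615+4071) = 974/6686 = 0.14568.
SE = √(p̂(1−p̂)(1/n₁+1/n₂)) = √(0.14568·0.85432·0.000628049) = √(7.81642e-05) = 0.00884.
z = (0.13652 − 0.15156)/0.00884 = -0.01504/0.00884 = -1.70.
p-value = P(Z < -1.701) ≈ 0.0445; since p > α = 0.01, fail to reject H₀.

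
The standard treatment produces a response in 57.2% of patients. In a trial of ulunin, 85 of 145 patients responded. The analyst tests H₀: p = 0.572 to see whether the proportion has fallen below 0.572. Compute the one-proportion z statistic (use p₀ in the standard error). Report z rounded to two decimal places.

p̂ = 85/145 = 0.5862.
Standard error under H₀: √(0.572×0.428/145) = 0.0411.
z = (0.5862 − 0.572)/0.0411 = 0.0142/0.0411 = 0.35.
p-value = P(Z < 0.346) ≈ 0.6352.

z = 0.35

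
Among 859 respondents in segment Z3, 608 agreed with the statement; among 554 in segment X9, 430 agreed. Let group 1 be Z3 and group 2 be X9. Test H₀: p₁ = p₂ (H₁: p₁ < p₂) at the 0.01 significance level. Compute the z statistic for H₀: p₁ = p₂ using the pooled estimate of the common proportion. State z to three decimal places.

p̂₁ = 608/859 ≈ 0.70780, p̂₂ = 430/554 ≈ 0.77617.
Pooled p̂ = (608+430)/(859+554) = 1038/1413 = 0.73461.
SE = √(0.194959 × 0.0029692) = 0.02406.
z = (0.70780 − 0.77617)/0.02406 = -0.06837/0.02406 = -2.842.
p-value = P(Z < -2.842) ≈ 0.0022. With α = 0.01, reject H₀.

z = -2.842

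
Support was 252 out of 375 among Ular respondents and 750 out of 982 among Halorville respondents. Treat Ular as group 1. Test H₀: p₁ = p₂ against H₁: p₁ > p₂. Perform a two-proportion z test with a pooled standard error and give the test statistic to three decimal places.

p̂₁ = 252/375 = 0.67200, p̂₂ = 750/982 = 0.76375.
Pooled p̂ = (252+750)/(375+982) = 1002/1357 = 0.73839.
SE = √(p̂(1−p̂)(1/n₁+1/n₂)) = √(0.73839·0.26161·0.003685) = √(0.000711825) = 0.02668.
z = (0.67200 − 0.76375)/0.02668 = -0.09175/0.02668 = -3.439.

z = -3.439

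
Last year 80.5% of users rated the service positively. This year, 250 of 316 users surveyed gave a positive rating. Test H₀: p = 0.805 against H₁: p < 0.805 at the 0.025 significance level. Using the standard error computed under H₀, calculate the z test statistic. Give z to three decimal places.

z = -0.622

p̂ = 250/316 ≈ 0.79114.
Under H₀, SE = √(0.805·0.195/316) = √(0.000496756) = 0.02229.
z = (0.79114 − 0.805)/0.02229 = -0.01386/0.02229 = -0.622.
p-value = P(Z < -0.622) ≈ 0.2670. With α = 0.025, fail to reject H₀.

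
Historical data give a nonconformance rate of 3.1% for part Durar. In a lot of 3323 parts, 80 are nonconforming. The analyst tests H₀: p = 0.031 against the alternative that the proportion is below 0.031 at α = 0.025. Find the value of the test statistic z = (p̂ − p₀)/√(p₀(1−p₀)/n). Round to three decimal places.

p̂ = 80/3323 = 0.024075.
Under H₀, SE = √(0.031·0.969/3323) = √(9.03972e-06) = 0.003007.
z = (0.024075 − 0.031)/0.003007 = -0.006925/0.003007 = -2.303.
p-value = P(Z < -2.303) ≈ 0.0106. With α = 0.025, reject H₀.

z = -2.303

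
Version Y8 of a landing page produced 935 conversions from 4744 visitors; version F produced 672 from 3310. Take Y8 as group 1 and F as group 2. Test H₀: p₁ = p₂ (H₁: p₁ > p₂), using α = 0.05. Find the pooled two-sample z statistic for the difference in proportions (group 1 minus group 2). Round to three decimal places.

z = -0.655

p̂₁ = 935/4744 ≈ 0.19709, p̂₂ = 672/3310 ≈ 0.20302.
Pooled p̂ = (935+672)/(4744+3310) = 1607/8054 = 0.19953.
SE = √(p̂(1−p̂)(1/n₁+1/n₂)) = √(0.19953·0.80047·0.000512907) = √(8.19199e-05) = 0.00905.
z = (0.19709 − 0.20302)/0.00905 = -0.00593/0.00905 = -0.655.
p-value = P(Z > -0.655) ≈ 0.7438, so at α = 0.05 we fail to reject H₀.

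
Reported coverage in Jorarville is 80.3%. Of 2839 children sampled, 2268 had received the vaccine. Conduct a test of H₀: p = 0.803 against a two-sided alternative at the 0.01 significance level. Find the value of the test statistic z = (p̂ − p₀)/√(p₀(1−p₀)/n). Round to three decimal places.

p̂ = 2268/2839 ≈ 0.798873.
SE = √(p₀(1−p₀)/n) = √(0.15819/2839) = 0.007465.
z = (0.798873 − 0.803)/0.007465 = -0.004127/0.007465 = -0.553.
Two-sided p-value ≈ 2·Φ(−0.553) = 0.5803. With α = 0.01, fail to reject H₀.

z = -0.553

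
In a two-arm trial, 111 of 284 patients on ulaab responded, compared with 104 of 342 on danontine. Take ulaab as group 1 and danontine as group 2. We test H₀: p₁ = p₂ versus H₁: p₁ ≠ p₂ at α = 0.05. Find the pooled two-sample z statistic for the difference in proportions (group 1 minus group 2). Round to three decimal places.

z = 2.276

p̂₁ = 111/284 = 0.39085, p̂₂ = 104/342 = 0.30409.
Pooled p̂ = (111+104)/(284+342) = 215/626 = 0.34345.
SE = √(0.225492 × 0.0064451) = 0.03812.
z = (0.39085 − 0.30409)/0.03812 = 0.08676/0.03812 = 2.276.
Two-sided p-value ≈ 2·Φ(−2.276) = 0.0229; since p < α = 0.05, reject H₀.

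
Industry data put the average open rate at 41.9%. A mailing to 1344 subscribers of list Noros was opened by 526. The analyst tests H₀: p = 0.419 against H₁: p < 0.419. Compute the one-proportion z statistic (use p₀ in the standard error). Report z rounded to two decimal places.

p̂ = 526/1344 ≈ 0.39137.
SE = √(p₀(1−p₀)/n) = √(0.24344/1344) = 0.01346.
z = (0.39137 − 0.419)/0.01346 = -0.02763/0.01346 = -2.05.
p-value = P(Z < -2.053) ≈ 0.0200.

z = -2.05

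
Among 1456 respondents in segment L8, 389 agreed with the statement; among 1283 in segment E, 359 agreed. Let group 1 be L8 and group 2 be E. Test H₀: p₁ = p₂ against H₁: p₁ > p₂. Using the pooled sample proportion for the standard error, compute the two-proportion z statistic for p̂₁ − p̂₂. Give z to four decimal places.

p̂₁ = 389/1456 = 0.267170, p̂₂ = 359/1283 = 0.279813.
Pooled p̂ = (389+359)/(1456+1283) = 748/2739 = 0.273092.
SE = √(p̂(1−p̂)(1/n₁+1/n₂)) = √(0.273092·0.726908·0.00146624) = √(0.000291067) = 0.017061.
z = (0.267170 − 0.279813)/0.017061 = -0.012643/0.017061 = -0.7410.
p-value = P(Z > -0.741) ≈ 0.7707.

z = -0.7410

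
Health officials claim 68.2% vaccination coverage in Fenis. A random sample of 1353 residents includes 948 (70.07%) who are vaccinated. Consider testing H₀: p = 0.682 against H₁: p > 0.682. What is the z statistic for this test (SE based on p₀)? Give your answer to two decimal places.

p̂ = 948/1353 ≈ 0.7007.
SE = √(p₀(1−p₀)/n) = √(0.21688/1353) = 0.0127.
z = (0.7007 − 0.682)/0.0127 = 0.0187/0.0127 = 1.47.

z = 1.47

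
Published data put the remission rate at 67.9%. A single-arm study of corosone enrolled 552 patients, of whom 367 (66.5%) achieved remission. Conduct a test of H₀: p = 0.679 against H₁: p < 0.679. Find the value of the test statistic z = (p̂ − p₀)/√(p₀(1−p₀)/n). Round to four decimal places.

p̂ = 367/552 = 0.664855.
Standard error under H₀: √(0.679×0.321/552) = 0.019871.
z = (0.664855 − 0.679)/0.019871 = -0.014145/0.019871 = -0.7118.
p-value = P(Z < -0.712) ≈ 0.2383.

z = -0.7118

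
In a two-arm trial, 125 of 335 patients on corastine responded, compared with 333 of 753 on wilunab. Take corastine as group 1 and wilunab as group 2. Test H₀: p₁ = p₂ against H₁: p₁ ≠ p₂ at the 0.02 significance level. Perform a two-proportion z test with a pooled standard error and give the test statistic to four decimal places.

z = -2.1310

p̂₁ = 125/335 ≈ 0.373134, p̂₂ = 333/753 ≈ 0.442231.
Pooled p̂ = (125+333)/(335+753) = 458/1088 = 0.420956.
SE = √(0.243752 × 0.0043131) = 0.032424.
z = (0.373134 − 0.442231)/0.032424 = -0.069097/0.032424 = -2.1310.
Two-sided p-value ≈ 2·Φ(−2.131) = 0.0331; since p > α = 0.02, fail to reject H₀.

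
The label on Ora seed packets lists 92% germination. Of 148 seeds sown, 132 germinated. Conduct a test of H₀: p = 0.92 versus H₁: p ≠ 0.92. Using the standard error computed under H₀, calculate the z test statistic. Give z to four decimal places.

z = -1.2604

p̂ = 132/148 ≈ 0.891892.
SE = √(p₀(1−p₀)/n) = √(0.0736/148) = 0.022300.
z = (0.891892 − 0.92)/0.022300 = -0.028108/0.022300 = -1.2604.
p-value = 2·P(Z > 1.260) ≈ 0.2075.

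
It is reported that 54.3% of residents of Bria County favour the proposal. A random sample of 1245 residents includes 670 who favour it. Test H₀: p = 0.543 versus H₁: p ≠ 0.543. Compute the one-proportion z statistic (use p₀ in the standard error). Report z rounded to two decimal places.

z = -0.34

p̂ = 670/1245 = 0.5382.
Under H₀, SE = √(0.543·0.457/1245) = √(0.000199318) = 0.0141.
z = (0.5382 − 0.543)/0.0141 = -0.0048/0.0141 = -0.34.
Two-sided p-value ≈ 2·Φ(−0.343) = 0.7313.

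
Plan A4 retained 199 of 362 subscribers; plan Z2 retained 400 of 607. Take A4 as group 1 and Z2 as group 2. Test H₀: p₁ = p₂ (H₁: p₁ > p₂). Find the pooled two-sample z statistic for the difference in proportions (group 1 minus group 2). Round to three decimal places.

p̂₁ = 199/362 = 0.549724, p̂₂ = 400/607 = 0.658979.
Pooled p̂ = (199+400)/(362+607) = 599/969 = 0.618163.
SE = √(0.236037 × 0.00440988) = 0.032263.
z = (0.549724 − 0.658979)/0.032263 = -0.109255/0.032263 = -3.386.
p-value = P(Z > -3.386) ≈ 0.9996.

z = -3.386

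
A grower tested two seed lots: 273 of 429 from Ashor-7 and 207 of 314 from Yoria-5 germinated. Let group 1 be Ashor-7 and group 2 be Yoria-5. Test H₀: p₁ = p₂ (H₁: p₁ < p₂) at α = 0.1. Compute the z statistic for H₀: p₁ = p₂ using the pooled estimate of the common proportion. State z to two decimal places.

z = -0.64

p̂₁ = 273/429 ≈ 0.6364, p̂₂ = 207/314 ≈ 0.6592.
Pooled p̂ = (273+207)/(429+314) = 480/743 = 0.6460.
SE = √(0.228675 × 0.00551572) = 0.0355.
z = (0.6364 − 0.6592)/0.0355 = -0.0228/0.0355 = -0.64.
p-value = P(Z < -0.644) ≈ 0.2598, so at α = 0.1 we fail to reject H₀.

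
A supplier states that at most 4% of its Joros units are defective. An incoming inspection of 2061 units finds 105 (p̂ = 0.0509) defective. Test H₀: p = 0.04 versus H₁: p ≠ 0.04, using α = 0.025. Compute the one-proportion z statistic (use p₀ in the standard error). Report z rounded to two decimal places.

p̂ = 105/2061 = 0.050946.
SE = √(p₀(1−p₀)/n) = √(0.0384/2061) = 0.004316.
z = (0.050946 − 0.04)/0.004316 = 0.010946/0.004316 = 2.54.
Two-sided p-value ≈ 2·Φ(−2.536) = 0.0112. With α = 0.025, reject H₀.

z = 2.54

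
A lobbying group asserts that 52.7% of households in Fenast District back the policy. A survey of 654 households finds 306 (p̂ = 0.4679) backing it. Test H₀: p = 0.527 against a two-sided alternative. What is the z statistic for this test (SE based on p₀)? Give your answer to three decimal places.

p̂ = 306/654 ≈ 0.46789.
SE = √(p₀(1−p₀)/n) = √(0.24927/654) = 0.01952.
z = (0.46789 − 0.527)/0.01952 = -0.05911/0.01952 = -3.028.
p-value = 2·P(Z > 3.028) ≈ 0.0025.

z = -3.028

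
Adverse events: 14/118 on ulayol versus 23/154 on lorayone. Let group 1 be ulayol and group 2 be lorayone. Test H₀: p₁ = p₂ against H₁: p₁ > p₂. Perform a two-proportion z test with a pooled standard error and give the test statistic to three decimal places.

z = -0.732

p̂₁ = 14/118 = 0.11864, p̂₂ = 23/154 = 0.14935.
Pooled p̂ = (14+23)/(118+154) = 37/272 = 0.13603.
SE = √(p̂(1−p̂)(1/n₁+1/n₂)) = √(0.13603·0.86397·0.0149681) = √(0.00175913) = 0.04194.
z = (0.11864 − 0.14935)/0.04194 = -0.03071/0.04194 = -0.732.
p-value = P(Z > -0.732) ≈ 0.7680.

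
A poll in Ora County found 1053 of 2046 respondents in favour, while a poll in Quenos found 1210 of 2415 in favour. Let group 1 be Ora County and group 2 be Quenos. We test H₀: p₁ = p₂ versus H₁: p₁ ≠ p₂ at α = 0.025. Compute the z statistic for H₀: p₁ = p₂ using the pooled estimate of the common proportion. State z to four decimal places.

z = 0.9072

p̂₁ = 1053/2046 ≈ 0.514663, p̂₂ = 1210/2415 ≈ 0.501035.
Pooled p̂ = (1053+1210)/(2046+2415) = 2263/4461 = 0.507285.
SE = √(p̂(1−p̂)(1/n₁+1/n₂)) = √(0.507285·0.492715·0.000902837) = √(0.000225661) = 0.015022.
z = (0.514663 − 0.501035)/0.015022 = 0.013628/0.015022 = 0.9072.
p-value = 2·P(Z > 0.907) ≈ 0.3643, so at α = 0.025 we fail to reject H₀.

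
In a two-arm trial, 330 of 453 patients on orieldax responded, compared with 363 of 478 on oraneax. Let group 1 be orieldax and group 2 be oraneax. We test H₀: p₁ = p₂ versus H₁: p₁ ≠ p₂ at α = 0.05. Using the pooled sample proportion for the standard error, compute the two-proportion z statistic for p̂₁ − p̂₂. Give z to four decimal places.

p̂₁ = 330/453 ≈ 0.728477, p̂₂ = 363/478 ≈ 0.759414.
Pooled p̂ = (330+363)/(453+478) = 693/931 = 0.744361.
SE = √(p̂(1−p̂)(1/n₁+1/n₂)) = √(0.744361·0.255639·0.00429956) = √(0.000818153) = 0.028603.
z = (0.728477 − 0.759414)/0.028603 = -0.030937/0.028603 = -1.0816.
p-value = 2·P(Z > 1.082) ≈ 0.2794; since p > α = 0.05, fail to reject H₀.

z = -1.0816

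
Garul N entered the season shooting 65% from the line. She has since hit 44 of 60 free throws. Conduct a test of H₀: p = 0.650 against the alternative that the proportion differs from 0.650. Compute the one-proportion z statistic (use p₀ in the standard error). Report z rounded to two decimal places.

p̂ = 44/60 = 0.7333.
Under H₀, SE = √(0.65·0.35/60) = √(0.00379167) = 0.0616.
z = (0.7333 − 0.65)/0.0616 = 0.0833/0.0616 = 1.35.

z = 1.35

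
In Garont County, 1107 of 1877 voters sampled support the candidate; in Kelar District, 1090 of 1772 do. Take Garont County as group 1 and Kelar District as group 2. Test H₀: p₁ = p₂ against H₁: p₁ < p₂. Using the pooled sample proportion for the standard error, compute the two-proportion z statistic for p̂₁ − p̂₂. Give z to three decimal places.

p̂₁ = 1107/1877 = 0.58977, p̂₂ = 1090/1772 = 0.61512.
Pooled p̂ = (1107+1090)/(1877+1772) = 2197/3649 = 0.60208.
SE = √(0.239579 × 0.0010971) = 0.01621.
z = (0.58977 − 0.61512)/0.01621 = -0.02535/0.01621 = -1.564.
p-value = P(Z < -1.564) ≈ 0.0589.

z = -1.564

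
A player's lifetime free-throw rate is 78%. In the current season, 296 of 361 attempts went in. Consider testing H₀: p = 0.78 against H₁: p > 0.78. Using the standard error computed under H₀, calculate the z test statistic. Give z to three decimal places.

p̂ = 296/361 ≈ 0.81994.
Standard error under H₀: √(0.78×0.22/361) = 0.02180.
z = (0.81994 − 0.78)/0.02180 = 0.03994/0.02180 = 1.832.

z = 1.832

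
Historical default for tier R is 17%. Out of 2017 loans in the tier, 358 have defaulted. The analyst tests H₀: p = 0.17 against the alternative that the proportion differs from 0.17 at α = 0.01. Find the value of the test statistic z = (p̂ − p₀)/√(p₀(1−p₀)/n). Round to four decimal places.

z = 0.8957

p̂ = 358/2017 ≈ 0.1774913.
Standard error under H₀: √(0.17×0.83/2017) = 0.0083639.
z = (0.1774913 − 0.17)/0.0083639 = 0.0074913/0.0083639 = 0.8957.
Two-sided p-value ≈ 2·Φ(−0.896) = 0.3704, so at α = 0.01 we fail to reject H₀.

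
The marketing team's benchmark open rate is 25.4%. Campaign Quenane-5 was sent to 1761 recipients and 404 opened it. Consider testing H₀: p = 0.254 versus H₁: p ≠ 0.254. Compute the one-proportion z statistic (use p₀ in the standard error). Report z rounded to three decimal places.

z = -2.370

p̂ = 404/1761 ≈ 0.22942.
Under H₀, SE = √(0.254·0.746/1761) = √(0.0001076) = 0.01037.
z = (0.22942 − 0.254)/0.01037 = -0.02458/0.01037 = -2.370.
Two-sided p-value ≈ 2·Φ(−2.370) = 0.0178.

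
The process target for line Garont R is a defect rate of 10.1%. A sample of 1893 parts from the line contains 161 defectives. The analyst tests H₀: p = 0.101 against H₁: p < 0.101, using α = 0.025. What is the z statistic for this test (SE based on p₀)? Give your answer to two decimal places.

p̂ = 161/1893 ≈ 0.0851.
Under H₀, SE = √(0.101·0.899/1893) = √(4.79657e-05) = 0.0069.
z = (0.0851 − 0.101)/0.0069 = -0.0159/0.0069 = -2.30.
p-value = P(Z < -2.303) ≈ 0.0106; since p < α = 0.025, reject H₀.

z = -2.30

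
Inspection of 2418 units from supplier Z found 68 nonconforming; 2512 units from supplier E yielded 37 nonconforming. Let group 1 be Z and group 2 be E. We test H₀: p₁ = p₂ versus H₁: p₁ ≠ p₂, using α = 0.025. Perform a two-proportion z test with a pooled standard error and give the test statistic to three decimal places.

p̂₁ = 68/2418 = 0.028122, p̂₂ = 37/2512 = 0.014729.
Pooled p̂ = (68+37)/(2418+2512) = 105/4930 = 0.021298.
SE = √(0.0208446 × 0.000811654) = 0.004113.
z = (0.028122 − 0.014729)/0.004113 = 0.013393/0.004113 = 3.256.
Two-sided p-value ≈ 2·Φ(−3.256) = 0.0011, so at α = 0.025 we reject H₀.

z = 3.256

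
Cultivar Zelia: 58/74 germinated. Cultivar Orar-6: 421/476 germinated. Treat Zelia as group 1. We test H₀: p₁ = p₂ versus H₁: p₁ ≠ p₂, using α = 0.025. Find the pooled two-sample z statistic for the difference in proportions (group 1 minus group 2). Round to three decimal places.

p̂₁ = 58/74 = 0.78378, p̂₂ = 421/476 = 0.88445.
Pooled p̂ = (58+421)/(74+476) = 479/550 = 0.87091.
SE = √(p̂(1−p̂)(1/n₁+1/n₂)) = √(0.87091·0.12909·0.0156144) = √(0.00175547) = 0.04190.
z = (0.78378 − 0.88445)/0.04190 = -0.10067/0.04190 = -2.403.
p-value = 2·P(Z > 2.403) ≈ 0.0163, so at α = 0.025 we reject H₀.

z = -2.403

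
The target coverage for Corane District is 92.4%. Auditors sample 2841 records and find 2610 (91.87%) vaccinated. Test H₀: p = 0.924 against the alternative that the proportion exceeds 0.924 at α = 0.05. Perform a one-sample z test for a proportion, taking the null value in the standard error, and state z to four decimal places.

p̂ = 2610/2841 ≈ 0.9186906.
SE = √(p₀(1−p₀)/n) = √(0.070224/2841) = 0.0049717.
z = (0.9186906 − 0.924)/0.0049717 = -0.0053094/0.0049717 = -1.0679.
p-value = P(Z > -1.068) ≈ 0.8572; since p > α = 0.05, fail to reject H₀.

z = -1.0679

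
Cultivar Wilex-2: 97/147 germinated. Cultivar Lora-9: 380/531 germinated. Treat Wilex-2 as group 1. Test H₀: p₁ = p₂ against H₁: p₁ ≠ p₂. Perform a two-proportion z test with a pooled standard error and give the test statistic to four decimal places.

z = -1.3102

p̂₁ = 97/147 ≈ 0.659864, p̂₂ = 380/531 ≈ 0.715631.
Pooled p̂ = (97+380)/(147+531) = 477/678 = 0.703540.
SE = √(p̂(1−p̂)(1/n₁+1/n₂)) = √(0.703540·0.296460·0.00868596) = √(0.00181164) = 0.042563.
z = (0.659864 − 0.715631)/0.042563 = -0.055767/0.042563 = -1.3102.
Two-sided p-value ≈ 2·Φ(−1.310) = 0.1901.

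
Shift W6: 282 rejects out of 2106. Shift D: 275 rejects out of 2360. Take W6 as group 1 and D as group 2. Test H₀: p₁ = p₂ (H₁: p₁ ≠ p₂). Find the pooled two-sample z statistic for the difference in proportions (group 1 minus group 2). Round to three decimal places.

p̂₁ = 282/2106 = 0.13390, p̂₂ = 275/2360 = 0.11653.
Pooled p̂ = (282+275)/(2106+2360) = 557/4466 = 0.12472.
SE = √(p̂(1−p̂)(1/n₁+1/n₂)) = √(0.12472·0.87528·0.000898563) = √(9.80916e-05) = 0.00990.
z = (0.13390 − 0.11653)/0.00990 = 0.01737/0.00990 = 1.755.
Two-sided p-value ≈ 2·Φ(−1.755) = 0.0793.

z = 1.755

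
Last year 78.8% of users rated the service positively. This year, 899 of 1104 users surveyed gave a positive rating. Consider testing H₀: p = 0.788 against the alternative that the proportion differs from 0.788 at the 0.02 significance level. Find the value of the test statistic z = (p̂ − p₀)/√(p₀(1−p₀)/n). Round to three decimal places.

z = 2.139

p̂ = 899/1104 ≈ 0.81431.
SE = √(p₀(1−p₀)/n) = √(0.16706/1104) = 0.01230.
z = (0.81431 − 0.788)/0.01230 = 0.02631/0.01230 = 2.139.
p-value = 2·P(Z > 2.139) ≈ 0.0324; since p > α = 0.02, fail to reject H₀.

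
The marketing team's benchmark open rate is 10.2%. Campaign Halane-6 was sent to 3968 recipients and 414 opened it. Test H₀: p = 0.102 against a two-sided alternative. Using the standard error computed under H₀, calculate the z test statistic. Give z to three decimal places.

z = 0.486

p̂ = 414/3968 ≈ 0.104335.
Under H₀, SE = √(0.102·0.898/3968) = √(2.30837e-05) = 0.004805.
z = (0.104335 − 0.102)/0.004805 = 0.002335/0.004805 = 0.486.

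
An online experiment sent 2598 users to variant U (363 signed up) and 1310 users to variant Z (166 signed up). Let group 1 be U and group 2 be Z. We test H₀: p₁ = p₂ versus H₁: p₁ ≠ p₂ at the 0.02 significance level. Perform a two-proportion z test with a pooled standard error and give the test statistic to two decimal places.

z = 1.12

p̂₁ = 363/2598 ≈ 0.1397, p̂₂ = 166/1310 ≈ 0.1267.
Pooled p̂ = (363+166)/(2598+1310) = 529/3908 = 0.1354.
SE = √(0.11704 × 0.00114827) = 0.0116.
z = (0.1397 − 0.1267)/0.0116 = 0.0130/0.0116 = 1.12.
Two-sided p-value ≈ 2·Φ(−1.122) = 0.2619. With α = 0.02, fail to reject H₀.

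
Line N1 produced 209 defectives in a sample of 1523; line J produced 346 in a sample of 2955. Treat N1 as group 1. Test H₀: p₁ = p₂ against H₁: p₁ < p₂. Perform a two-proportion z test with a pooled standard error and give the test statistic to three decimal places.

z = 1.938

p̂₁ = 209/1523 ≈ 0.13723, p̂₂ = 346/2955 ≈ 0.11709.
Pooled p̂ = (209+346)/(1523+2955) = 555/4478 = 0.12394.
SE = √(0.108578 × 0.000995008) = 0.01039.
z = (0.13723 − 0.11709)/0.01039 = 0.02014/0.01039 = 1.938.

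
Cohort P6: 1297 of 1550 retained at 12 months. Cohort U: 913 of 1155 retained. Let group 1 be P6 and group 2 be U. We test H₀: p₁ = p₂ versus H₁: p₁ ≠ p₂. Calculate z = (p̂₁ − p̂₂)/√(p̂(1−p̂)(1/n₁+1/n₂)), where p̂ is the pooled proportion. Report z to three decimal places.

p̂₁ = 1297/1550 = 0.83677, p̂₂ = 913/1155 = 0.79048.
Pooled p̂ = (1297+913)/(1550+1155) = 2210/2705 = 0.81701.
SE = √(0.149507 × 0.00151096) = 0.01503.
z = (0.83677 − 0.79048)/0.01503 = 0.04629/0.01503 = 3.080.
Two-sided p-value ≈ 2·Φ(−3.080) = 0.0021.

z = 3.080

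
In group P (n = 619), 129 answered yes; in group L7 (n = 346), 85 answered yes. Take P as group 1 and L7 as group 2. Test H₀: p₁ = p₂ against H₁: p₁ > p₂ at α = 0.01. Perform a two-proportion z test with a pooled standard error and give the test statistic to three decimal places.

p̂₁ = 129/619 = 0.20840, p̂₂ = 85/346 = 0.24566.
Pooled p̂ = (129+85)/(619+346) = 214/965 = 0.22176.
SE = √(0.172583 × 0.00450568) = 0.02789.
z = (0.20840 − 0.24566)/0.02789 = -0.03726/0.02789 = -1.336.
p-value = P(Z > -1.336) ≈ 0.9093; since p > α = 0.01, fail to reject H₀.

z = -1.336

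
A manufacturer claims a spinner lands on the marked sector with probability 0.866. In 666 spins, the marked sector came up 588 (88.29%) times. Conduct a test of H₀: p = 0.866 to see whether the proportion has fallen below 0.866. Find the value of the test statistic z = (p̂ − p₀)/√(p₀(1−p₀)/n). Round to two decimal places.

z = 1.28

p̂ = 588/666 ≈ 0.8829.
SE = √(p₀(1−p₀)/n) = √(0.11604/666) = 0.0132.
z = (0.8829 − 0.866)/0.0132 = 0.0169/0.0132 = 1.28.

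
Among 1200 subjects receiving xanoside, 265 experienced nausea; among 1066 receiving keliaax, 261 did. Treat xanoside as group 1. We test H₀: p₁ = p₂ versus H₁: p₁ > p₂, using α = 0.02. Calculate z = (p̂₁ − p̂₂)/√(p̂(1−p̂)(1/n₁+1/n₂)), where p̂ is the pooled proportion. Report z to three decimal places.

p̂₁ = 265/1200 ≈ 0.22083, p̂₂ = 261/1066 ≈ 0.24484.
Pooled p̂ = (265+261)/(1200+1066) = 526/2266 = 0.23213.
SE = √(p̂(1−p̂)(1/n₁+1/n₂)) = √(0.23213·0.76787·0.00177142) = √(0.000315745) = 0.01777.
z = (0.22083 − 0.24484)/0.01777 = -0.02401/0.01777 = -1.351.
p-value = P(Z > -1.351) ≈ 0.9117. With α = 0.02, fail to reject H₀.

z = -1.351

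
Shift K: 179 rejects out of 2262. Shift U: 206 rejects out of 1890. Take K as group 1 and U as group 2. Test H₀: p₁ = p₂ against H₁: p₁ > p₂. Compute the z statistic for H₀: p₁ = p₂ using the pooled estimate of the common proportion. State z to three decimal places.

p̂₁ = 179/2262 ≈ 0.079134, p̂₂ = 206/1890 ≈ 0.108995.
Pooled p̂ = (179+206)/(2262+1890) = 385/4152 = 0.092726.
SE = √(0.0841282 × 0.000971187) = 0.009039.
z = (0.079134 − 0.108995)/0.009039 = -0.029861/0.009039 = -3.304.
p-value = P(Z > -3.304) ≈ 0.9995.

z = -3.304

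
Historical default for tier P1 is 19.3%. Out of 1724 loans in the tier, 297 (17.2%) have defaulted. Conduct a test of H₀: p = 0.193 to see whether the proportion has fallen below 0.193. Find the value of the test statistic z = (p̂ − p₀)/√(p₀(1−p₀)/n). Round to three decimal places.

p̂ = 297/1724 = 0.172274.
Under H₀, SE = √(0.193·0.807/1724) = √(9.03428e-05) = 0.009505.
z = (0.172274 − 0.193)/0.009505 = -0.020726/0.009505 = -2.181.
p-value = P(Z < -2.181) ≈ 0.0146.

z = -2.181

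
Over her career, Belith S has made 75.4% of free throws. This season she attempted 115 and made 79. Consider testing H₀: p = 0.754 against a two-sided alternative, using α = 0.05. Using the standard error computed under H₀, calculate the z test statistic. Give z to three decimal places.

p̂ = 79/115 ≈ 0.68696.
SE = √(p₀(1−p₀)/n) = √(0.18548/115) = 0.04016.
z = (0.68696 − 0.754)/0.04016 = -0.06704/0.04016 = -1.669.
p-value = 2·P(Z > 1.669) ≈ 0.0950; since p > α = 0.05, fail to reject H₀.

z = -1.669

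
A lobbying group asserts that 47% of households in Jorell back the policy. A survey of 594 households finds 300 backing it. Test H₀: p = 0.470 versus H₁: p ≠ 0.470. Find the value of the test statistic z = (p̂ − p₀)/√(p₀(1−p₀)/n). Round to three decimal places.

p̂ = 300/594 ≈ 0.505051.
Standard error under H₀: √(0.47×0.53/594) = 0.020478.
z = (0.505051 − 0.47)/0.020478 = 0.035051/0.020478 = 1.712.

z = 1.712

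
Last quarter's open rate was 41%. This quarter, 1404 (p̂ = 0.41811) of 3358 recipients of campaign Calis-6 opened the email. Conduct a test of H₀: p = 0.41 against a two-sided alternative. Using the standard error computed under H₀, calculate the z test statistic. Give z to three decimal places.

p̂ = 1404/3358 = 0.41811.
Standard error under H₀: √(0.41×0.59/3358) = 0.00849.
z = (0.41811 − 0.41)/0.00849 = 0.00811/0.00849 = 0.955.
p-value = 2·P(Z > 0.955) ≈ 0.3395.

z = 0.955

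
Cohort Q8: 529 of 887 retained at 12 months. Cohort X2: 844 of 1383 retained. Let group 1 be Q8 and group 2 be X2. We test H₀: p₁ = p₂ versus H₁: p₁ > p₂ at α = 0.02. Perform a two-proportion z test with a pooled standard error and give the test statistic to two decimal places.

p̂₁ = 529/887 ≈ 0.5964, p̂₂ = 844/1383 ≈ 0.6103.
Pooled p̂ = (529+844)/(887+1383) = 1373/2270 = 0.6048.
SE = √(p̂(1−p̂)(1/n₁+1/n₂)) = √(0.6048·0.3952·0.00185046) = √(0.000442274) = 0.0210.
z = (0.5964 − 0.6103)/0.0210 = -0.0139/0.0210 = -0.66.
p-value = P(Z > -0.660) ≈ 0.7453; since p > α = 0.02, fail to reject H₀.

z = -0.66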